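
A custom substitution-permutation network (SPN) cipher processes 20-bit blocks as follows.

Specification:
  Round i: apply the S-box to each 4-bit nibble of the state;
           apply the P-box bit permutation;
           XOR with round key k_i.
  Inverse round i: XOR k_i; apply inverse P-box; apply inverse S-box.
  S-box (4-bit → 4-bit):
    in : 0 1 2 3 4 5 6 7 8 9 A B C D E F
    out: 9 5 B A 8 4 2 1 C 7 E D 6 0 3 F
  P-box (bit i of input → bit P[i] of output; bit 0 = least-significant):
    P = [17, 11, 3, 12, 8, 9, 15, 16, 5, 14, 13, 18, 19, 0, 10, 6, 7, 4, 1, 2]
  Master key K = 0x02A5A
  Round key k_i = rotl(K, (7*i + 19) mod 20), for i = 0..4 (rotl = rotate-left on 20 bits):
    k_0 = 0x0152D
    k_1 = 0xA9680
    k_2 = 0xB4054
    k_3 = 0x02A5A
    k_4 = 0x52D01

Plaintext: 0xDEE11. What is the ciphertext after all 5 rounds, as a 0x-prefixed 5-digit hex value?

0x0AE81

s_0 = plaintext = 0xDEE11
s_1 = Round(s_0, k_0) = 0xAD404
s_2 = Round(s_1, k_1) = 0xF8796
s_3 = Round(s_2, k_2) = 0xBCFA2
s_4 = Round(s_3, k_3) = 0x7D4FD
s_5 = Round(s_4, k_4) = 0x0AE81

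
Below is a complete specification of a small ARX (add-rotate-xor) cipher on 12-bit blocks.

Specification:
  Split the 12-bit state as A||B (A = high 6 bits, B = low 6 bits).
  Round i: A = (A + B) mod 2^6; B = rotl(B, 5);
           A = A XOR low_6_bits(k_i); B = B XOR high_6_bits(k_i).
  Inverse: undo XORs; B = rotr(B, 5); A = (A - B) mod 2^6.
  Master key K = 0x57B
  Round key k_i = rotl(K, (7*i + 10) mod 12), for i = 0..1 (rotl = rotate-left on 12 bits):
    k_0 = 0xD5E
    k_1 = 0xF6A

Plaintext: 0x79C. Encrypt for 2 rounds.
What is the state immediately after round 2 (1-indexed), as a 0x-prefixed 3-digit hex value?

s_0 = plaintext = 0x79C
s_1 = Round(s_0, k_0) = 0x93B
s_2 = Round(s_1, k_1) = 0xD40

0xD40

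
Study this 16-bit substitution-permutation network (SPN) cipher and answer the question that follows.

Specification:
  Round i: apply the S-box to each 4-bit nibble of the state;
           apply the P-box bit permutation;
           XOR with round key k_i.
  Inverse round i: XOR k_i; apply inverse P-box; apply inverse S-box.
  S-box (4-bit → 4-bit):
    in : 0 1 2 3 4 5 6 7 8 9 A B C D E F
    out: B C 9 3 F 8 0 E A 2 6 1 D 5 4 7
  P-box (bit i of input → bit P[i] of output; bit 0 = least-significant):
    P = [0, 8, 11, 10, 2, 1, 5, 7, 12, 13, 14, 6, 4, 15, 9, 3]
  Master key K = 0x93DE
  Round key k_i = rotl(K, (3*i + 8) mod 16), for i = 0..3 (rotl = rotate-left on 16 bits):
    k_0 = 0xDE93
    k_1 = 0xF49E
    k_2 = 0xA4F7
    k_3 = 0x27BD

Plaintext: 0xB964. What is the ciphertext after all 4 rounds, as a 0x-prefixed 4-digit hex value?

s_0 = plaintext = 0xB964
s_1 = Round(s_0, k_0) = 0xF382
s_2 = Round(s_1, k_1) = 0x420D
s_3 = Round(s_2, k_2) = 0x3E28
s_4 = Round(s_3, k_3) = 0xE229

0xE229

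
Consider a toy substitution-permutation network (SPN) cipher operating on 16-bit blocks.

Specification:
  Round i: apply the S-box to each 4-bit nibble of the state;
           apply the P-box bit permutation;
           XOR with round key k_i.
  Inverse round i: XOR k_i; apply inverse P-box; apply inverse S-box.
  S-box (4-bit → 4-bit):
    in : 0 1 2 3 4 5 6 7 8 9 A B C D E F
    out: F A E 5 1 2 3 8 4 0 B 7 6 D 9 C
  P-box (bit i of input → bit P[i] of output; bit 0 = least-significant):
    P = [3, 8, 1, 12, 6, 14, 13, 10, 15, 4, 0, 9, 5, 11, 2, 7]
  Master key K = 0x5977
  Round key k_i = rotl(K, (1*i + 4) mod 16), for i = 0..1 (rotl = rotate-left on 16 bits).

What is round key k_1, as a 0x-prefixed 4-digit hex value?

0x2EEB

K = 0x5977
k_0 = rotl(K, (1*0+4) mod 16) = rotl(K, 4) = 0x9775
k_1 = rotl(K, (1*1+4) mod 16) = rotl(K, 5) = 0x2EEB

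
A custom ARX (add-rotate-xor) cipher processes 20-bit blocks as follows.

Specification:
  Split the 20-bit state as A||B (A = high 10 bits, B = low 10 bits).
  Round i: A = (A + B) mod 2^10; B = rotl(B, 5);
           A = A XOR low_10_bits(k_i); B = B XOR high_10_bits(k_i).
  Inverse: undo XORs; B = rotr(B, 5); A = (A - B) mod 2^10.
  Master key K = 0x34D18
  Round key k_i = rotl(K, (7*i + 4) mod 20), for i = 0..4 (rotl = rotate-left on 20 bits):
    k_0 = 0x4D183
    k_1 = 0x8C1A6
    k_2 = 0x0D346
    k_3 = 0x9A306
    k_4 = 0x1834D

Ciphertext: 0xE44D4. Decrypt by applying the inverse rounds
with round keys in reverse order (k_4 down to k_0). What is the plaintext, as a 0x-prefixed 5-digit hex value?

0xD4AD5

s_0 = ciphertext = 0xE44D4
s_1 = InvRound(s_0, k_4) = 0x95E85
s_2 = InvRound(s_1, k_3) = 0xEA9A7
s_3 = InvRound(s_2, k_2) = 0xA026C
s_4 = InvRound(s_3, k_1) = 0xE9382
s_5 = InvRound(s_4, k_0) = 0xD4AD5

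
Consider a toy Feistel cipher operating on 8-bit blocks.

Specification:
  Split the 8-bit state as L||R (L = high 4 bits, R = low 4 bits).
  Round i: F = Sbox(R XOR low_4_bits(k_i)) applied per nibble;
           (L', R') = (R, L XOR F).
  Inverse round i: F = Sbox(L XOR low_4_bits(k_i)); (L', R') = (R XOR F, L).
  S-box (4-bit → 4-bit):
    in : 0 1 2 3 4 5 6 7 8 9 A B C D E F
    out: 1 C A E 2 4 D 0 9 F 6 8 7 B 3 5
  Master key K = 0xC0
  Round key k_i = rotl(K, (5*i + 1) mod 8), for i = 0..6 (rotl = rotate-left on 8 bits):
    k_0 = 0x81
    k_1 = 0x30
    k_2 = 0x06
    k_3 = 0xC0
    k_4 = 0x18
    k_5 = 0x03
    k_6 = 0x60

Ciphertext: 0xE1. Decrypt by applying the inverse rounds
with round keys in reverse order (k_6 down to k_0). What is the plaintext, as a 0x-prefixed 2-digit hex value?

s_0 = ciphertext = 0xE1
s_1 = InvRound(s_0, k_6) = 0x2E
s_2 = InvRound(s_1, k_5) = 0x22
s_3 = InvRound(s_2, k_4) = 0x42
s_4 = InvRound(s_3, k_3) = 0x04
s_5 = InvRound(s_4, k_2) = 0x90
s_6 = InvRound(s_5, k_1) = 0xF9
s_7 = InvRound(s_6, k_0) = 0xAF

0xAF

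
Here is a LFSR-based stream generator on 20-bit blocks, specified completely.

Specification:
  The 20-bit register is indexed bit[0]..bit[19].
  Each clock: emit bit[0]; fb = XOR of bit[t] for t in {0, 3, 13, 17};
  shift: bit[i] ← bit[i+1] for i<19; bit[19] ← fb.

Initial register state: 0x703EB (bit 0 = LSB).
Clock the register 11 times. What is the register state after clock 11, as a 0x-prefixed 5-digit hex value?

reg_0 = 0x703EB
clock 1: out=1, reg = 0xB81F5
clock 2: out=1, reg = 0x5C0FA
clock 3: out=0, reg = 0xAE07D
clock 4: out=1, reg = 0x5703E
clock 5: out=0, reg = 0x2B81F
clock 6: out=1, reg = 0x15C0F
clock 7: out=1, reg = 0x0AE07
clock 8: out=1, reg = 0x05703
clock 9: out=1, reg = 0x82B81
clock 10: out=1, reg = 0x415C0
clock 11: out=0, reg = 0x20AE0

0x20AE0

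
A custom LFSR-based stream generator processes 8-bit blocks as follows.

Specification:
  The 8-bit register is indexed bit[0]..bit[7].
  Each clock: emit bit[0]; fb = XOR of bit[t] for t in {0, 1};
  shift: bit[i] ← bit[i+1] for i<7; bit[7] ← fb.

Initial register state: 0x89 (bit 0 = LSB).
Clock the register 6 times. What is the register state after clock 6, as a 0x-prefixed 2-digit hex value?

reg_0 = 0x89
clock 1: out=1, reg = 0xC4
clock 2: out=0, reg = 0x62
clock 3: out=0, reg = 0xB1
clock 4: out=1, reg = 0xD8
clock 5: out=0, reg = 0x6C
clock 6: out=0, reg = 0x36

0x36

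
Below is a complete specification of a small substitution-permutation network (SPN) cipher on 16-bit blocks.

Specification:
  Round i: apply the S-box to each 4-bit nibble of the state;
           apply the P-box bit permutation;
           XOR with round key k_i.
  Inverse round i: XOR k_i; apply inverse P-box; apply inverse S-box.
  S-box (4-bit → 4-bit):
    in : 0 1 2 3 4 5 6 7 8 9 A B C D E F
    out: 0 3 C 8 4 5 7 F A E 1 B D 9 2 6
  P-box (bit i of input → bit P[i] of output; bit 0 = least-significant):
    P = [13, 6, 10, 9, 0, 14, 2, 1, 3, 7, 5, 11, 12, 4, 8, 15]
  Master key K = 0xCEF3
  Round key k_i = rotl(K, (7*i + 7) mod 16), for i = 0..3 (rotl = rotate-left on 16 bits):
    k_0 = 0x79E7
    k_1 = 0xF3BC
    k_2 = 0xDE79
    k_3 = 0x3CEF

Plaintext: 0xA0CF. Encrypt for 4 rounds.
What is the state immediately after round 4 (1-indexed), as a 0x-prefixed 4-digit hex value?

s_0 = plaintext = 0xA0CF
s_1 = Round(s_0, k_0) = 0x6DA0
s_2 = Round(s_1, k_1) = 0xEAA5
s_3 = Round(s_2, k_2) = 0xFA60
s_4 = Round(s_3, k_3) = 0x7DF2

0x7DF2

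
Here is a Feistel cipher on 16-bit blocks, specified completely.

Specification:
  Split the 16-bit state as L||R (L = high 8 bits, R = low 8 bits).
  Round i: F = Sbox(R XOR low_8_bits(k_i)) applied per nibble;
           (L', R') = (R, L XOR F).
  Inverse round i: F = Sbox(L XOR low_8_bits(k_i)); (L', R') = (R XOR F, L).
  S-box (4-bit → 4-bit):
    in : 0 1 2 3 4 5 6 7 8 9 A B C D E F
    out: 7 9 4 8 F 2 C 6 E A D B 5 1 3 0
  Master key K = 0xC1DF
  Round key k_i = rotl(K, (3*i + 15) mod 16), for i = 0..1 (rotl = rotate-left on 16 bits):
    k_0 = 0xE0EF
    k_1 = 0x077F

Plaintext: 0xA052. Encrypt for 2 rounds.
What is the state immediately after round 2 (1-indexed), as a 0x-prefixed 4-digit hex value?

s_0 = plaintext = 0xA052
s_1 = Round(s_0, k_0) = 0x5211
s_2 = Round(s_1, k_1) = 0x1191

0x1191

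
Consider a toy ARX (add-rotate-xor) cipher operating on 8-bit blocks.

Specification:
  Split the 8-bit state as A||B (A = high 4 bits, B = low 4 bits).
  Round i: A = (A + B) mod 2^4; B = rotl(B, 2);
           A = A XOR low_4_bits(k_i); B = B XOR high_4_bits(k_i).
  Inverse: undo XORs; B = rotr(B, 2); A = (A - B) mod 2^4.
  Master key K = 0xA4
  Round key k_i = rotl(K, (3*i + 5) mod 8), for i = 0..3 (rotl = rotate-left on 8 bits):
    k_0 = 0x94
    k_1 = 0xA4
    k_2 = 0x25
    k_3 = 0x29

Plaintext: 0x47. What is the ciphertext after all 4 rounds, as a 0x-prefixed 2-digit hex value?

0xA1

s_0 = plaintext = 0x47
s_1 = Round(s_0, k_0) = 0xF4
s_2 = Round(s_1, k_1) = 0x7B
s_3 = Round(s_2, k_2) = 0x7C
s_4 = Round(s_3, k_3) = 0xA1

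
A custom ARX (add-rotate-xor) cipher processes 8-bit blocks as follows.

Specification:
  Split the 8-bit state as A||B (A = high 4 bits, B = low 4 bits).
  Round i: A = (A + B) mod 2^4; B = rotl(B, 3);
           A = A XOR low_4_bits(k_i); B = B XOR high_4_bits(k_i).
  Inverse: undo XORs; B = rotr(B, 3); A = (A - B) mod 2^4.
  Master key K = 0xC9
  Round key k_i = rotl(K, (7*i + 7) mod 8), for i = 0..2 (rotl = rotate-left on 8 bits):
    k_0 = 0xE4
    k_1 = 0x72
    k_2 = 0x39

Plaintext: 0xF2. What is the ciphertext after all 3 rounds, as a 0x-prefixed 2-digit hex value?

0x77

s_0 = plaintext = 0xF2
s_1 = Round(s_0, k_0) = 0x5F
s_2 = Round(s_1, k_1) = 0x68
s_3 = Round(s_2, k_2) = 0x77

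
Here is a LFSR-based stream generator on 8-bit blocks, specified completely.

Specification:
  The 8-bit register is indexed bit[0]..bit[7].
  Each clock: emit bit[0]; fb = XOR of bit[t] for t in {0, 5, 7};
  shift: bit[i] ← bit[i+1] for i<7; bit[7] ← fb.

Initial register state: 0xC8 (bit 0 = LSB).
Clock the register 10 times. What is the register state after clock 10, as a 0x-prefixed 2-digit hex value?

reg_0 = 0xC8
clock 1: out=0, reg = 0xE4
clock 2: out=0, reg = 0x72
clock 3: out=0, reg = 0xB9
clock 4: out=1, reg = 0xDC
clock 5: out=0, reg = 0xEE
clock 6: out=0, reg = 0x77
clock 7: out=1, reg = 0x3B
clock 8: out=1, reg = 0x1D
clock 9: out=1, reg = 0x8E
clock 10: out=0, reg = 0xC7

0xC7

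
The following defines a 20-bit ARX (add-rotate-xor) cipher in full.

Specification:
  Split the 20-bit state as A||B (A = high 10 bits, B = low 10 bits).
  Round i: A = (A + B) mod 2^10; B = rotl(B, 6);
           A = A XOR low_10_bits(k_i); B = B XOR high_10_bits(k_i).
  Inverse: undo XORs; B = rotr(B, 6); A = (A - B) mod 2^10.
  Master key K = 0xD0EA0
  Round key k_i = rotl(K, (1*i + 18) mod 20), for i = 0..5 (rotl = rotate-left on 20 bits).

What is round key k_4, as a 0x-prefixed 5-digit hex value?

0x43A83

K = 0xD0EA0
k_0 = rotl(K, (1*0+18) mod 20) = rotl(K, 18) = 0x343A8
k_1 = rotl(K, (1*1+18) mod 20) = rotl(K, 19) = 0x68750
k_2 = rotl(K, (1*2+18) mod 20) = rotl(K, 0) = 0xD0EA0
k_3 = rotl(K, (1*3+18) mod 20) = rotl(K, 1) = 0xA1D41
k_4 = rotl(K, (1*4+18) mod 20) = rotl(K, 2) = 0x43A83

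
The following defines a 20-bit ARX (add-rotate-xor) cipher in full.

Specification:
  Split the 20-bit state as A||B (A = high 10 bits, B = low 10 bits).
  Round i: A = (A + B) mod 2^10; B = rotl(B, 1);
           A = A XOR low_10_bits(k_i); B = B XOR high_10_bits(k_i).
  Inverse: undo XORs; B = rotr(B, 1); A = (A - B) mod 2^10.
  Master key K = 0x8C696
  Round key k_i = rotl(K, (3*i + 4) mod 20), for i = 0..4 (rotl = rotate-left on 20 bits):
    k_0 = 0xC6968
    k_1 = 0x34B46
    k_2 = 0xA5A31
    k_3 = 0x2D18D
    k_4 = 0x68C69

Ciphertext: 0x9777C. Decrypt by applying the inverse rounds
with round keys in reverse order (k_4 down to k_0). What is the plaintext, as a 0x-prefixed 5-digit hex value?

0x71A16

s_0 = ciphertext = 0x9777C
s_1 = InvRound(s_0, k_4) = 0xB176F
s_2 = InvRound(s_1, k_3) = 0xD6FED
s_3 = InvRound(s_2, k_2) = 0xAB6BD
s_4 = InvRound(s_3, k_1) = 0xAD337
s_5 = InvRound(s_4, k_0) = 0x71A16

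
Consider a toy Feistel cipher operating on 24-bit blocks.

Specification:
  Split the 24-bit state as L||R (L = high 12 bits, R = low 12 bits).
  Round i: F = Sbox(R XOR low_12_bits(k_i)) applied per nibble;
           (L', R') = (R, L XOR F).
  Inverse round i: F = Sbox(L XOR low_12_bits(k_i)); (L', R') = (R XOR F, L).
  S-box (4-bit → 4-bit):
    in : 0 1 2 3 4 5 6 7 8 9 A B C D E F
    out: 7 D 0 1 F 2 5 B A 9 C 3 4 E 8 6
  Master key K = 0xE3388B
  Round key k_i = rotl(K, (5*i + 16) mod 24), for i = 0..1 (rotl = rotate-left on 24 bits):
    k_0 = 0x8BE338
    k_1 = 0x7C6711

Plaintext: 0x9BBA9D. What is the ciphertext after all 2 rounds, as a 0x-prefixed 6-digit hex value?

0x0791C7

s_0 = plaintext = 0x9BBA9D
s_1 = Round(s_0, k_0) = 0xA9D079
s_2 = Round(s_1, k_1) = 0x0791C7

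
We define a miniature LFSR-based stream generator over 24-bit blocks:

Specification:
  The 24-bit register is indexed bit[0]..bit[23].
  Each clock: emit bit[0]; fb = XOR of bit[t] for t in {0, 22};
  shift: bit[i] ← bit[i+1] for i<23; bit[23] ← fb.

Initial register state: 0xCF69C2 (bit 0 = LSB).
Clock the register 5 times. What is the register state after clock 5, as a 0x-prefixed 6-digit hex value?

0xAE7B4E

reg_0 = 0xCF69C2
clock 1: out=0, reg = 0xE7B4E1
clock 2: out=1, reg = 0x73DA70
clock 3: out=0, reg = 0xB9ED38
clock 4: out=0, reg = 0x5CF69C
clock 5: out=0, reg = 0xAE7B4E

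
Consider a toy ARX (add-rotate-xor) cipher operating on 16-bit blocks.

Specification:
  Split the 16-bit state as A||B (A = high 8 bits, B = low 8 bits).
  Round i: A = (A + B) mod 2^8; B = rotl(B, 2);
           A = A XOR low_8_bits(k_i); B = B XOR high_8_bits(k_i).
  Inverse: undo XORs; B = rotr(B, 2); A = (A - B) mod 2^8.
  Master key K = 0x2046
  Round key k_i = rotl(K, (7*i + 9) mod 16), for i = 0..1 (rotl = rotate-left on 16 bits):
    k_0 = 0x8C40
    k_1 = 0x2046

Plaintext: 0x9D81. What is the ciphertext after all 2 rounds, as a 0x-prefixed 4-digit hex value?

s_0 = plaintext = 0x9D81
s_1 = Round(s_0, k_0) = 0x5E8A
s_2 = Round(s_1, k_1) = 0xAE0A

0xAE0A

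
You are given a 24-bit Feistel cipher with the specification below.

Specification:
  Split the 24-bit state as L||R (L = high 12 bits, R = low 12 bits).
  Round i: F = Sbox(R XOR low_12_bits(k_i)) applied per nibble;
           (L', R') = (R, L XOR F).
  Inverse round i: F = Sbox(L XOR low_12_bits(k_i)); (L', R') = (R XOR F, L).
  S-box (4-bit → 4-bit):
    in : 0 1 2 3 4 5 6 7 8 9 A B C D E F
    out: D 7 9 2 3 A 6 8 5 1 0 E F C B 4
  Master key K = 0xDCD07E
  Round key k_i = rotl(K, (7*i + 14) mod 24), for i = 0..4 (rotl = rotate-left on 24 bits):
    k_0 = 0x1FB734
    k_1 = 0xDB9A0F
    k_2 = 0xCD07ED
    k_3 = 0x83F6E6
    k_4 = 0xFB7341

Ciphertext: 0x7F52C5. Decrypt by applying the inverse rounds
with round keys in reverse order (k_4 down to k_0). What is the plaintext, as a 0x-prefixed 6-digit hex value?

s_0 = ciphertext = 0x7F52C5
s_1 = InvRound(s_0, k_4) = 0x1267F5
s_2 = InvRound(s_1, k_3) = 0xF08126
s_3 = InvRound(s_2, k_2) = 0x49CF08
s_4 = InvRound(s_3, k_1) = 0x41A49C
s_5 = InvRound(s_4, k_0) = 0x60741A

0x60741A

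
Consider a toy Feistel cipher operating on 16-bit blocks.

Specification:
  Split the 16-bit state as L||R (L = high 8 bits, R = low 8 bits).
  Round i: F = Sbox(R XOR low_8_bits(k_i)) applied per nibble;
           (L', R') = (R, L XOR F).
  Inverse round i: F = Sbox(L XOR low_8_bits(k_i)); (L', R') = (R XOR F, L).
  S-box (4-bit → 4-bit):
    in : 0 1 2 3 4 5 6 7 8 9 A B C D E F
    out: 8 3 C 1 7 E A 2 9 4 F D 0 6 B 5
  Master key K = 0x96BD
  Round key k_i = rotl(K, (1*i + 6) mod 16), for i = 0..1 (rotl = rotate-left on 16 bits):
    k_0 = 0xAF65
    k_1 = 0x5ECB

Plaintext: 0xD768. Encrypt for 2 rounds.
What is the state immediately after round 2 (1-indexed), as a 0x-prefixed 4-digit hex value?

s_0 = plaintext = 0xD768
s_1 = Round(s_0, k_0) = 0x6851
s_2 = Round(s_1, k_1) = 0x5127

0x5127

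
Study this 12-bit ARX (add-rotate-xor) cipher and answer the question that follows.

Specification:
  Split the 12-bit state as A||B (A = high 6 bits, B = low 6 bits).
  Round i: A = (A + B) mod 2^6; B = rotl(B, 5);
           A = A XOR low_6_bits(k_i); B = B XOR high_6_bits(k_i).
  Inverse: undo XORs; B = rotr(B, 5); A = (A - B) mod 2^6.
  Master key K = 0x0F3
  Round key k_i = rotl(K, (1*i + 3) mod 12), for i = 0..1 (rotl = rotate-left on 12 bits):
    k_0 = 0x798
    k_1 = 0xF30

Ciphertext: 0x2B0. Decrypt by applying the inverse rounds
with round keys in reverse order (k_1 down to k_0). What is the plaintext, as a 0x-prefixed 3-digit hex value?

s_0 = ciphertext = 0x2B0
s_1 = InvRound(s_0, k_1) = 0x898
s_2 = InvRound(s_1, k_0) = 0xB8C

0xB8C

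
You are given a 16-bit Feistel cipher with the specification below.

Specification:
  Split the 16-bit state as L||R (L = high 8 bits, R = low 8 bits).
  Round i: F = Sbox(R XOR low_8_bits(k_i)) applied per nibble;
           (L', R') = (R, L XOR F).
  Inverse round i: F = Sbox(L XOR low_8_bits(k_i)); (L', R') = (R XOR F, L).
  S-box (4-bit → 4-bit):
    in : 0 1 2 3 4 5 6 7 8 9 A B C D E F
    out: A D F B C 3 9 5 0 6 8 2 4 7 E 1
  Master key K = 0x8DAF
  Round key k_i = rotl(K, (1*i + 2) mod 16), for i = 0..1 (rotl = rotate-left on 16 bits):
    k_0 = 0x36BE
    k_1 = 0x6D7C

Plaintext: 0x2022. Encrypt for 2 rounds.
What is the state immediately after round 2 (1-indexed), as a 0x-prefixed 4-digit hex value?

s_0 = plaintext = 0x2022
s_1 = Round(s_0, k_0) = 0x2244
s_2 = Round(s_1, k_1) = 0x4492

0x4492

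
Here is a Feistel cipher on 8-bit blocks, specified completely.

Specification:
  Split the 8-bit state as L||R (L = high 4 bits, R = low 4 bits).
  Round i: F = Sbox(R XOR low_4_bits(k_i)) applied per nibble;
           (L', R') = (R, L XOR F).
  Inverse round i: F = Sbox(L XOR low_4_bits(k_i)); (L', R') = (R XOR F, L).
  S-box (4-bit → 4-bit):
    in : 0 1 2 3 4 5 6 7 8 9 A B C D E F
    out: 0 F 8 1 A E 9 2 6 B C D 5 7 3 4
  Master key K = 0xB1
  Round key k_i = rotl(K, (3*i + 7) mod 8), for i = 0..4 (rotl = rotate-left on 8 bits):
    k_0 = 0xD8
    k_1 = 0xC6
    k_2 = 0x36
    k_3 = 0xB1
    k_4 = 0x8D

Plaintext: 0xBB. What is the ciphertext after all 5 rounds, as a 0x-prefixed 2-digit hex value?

s_0 = plaintext = 0xBB
s_1 = Round(s_0, k_0) = 0xBA
s_2 = Round(s_1, k_1) = 0xAE
s_3 = Round(s_2, k_2) = 0xEC
s_4 = Round(s_3, k_3) = 0xC9
s_5 = Round(s_4, k_4) = 0x96

0x96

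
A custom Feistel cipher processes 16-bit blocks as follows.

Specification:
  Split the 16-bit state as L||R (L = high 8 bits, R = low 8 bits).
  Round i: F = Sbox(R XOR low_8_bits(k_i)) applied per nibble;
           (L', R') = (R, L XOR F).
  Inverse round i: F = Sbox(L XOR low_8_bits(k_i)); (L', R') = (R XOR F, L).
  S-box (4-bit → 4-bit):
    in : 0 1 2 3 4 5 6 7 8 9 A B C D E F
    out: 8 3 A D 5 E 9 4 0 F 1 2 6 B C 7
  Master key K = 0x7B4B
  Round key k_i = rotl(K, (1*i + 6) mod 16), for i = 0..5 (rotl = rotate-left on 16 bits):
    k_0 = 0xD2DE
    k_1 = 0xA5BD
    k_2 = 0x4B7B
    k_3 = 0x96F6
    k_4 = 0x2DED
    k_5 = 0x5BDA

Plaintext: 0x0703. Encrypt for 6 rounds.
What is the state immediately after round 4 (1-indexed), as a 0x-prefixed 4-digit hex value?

s_0 = plaintext = 0x0703
s_1 = Round(s_0, k_0) = 0x03BC
s_2 = Round(s_1, k_1) = 0xBC80
s_3 = Round(s_2, k_2) = 0x80CE
s_4 = Round(s_3, k_3) = 0xCE50
s_5 = Round(s_4, k_4) = 0x50E5
s_6 = Round(s_5, k_5) = 0xE587

0xCE50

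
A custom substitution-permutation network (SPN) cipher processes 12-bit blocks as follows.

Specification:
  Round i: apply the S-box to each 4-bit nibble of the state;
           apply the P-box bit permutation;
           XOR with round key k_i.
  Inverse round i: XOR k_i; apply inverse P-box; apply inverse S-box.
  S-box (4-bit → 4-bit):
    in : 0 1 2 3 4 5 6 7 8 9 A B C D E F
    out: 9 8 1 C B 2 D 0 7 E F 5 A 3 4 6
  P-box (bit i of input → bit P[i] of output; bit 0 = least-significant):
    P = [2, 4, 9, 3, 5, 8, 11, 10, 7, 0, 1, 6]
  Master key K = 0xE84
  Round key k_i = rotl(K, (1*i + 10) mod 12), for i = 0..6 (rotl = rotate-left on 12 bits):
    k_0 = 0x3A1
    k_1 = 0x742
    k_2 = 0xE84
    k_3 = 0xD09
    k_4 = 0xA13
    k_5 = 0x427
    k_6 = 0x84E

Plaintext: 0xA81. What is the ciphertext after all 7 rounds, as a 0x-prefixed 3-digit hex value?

0x821

s_0 = plaintext = 0xA81
s_1 = Round(s_0, k_0) = 0xA4A
s_2 = Round(s_1, k_1) = 0x0BD
s_3 = Round(s_2, k_2) = 0x670
s_4 = Round(s_3, k_3) = 0xDC7
s_5 = Round(s_4, k_4) = 0xF92
s_6 = Round(s_5, k_5) = 0x920
s_7 = Round(s_6, k_6) = 0x821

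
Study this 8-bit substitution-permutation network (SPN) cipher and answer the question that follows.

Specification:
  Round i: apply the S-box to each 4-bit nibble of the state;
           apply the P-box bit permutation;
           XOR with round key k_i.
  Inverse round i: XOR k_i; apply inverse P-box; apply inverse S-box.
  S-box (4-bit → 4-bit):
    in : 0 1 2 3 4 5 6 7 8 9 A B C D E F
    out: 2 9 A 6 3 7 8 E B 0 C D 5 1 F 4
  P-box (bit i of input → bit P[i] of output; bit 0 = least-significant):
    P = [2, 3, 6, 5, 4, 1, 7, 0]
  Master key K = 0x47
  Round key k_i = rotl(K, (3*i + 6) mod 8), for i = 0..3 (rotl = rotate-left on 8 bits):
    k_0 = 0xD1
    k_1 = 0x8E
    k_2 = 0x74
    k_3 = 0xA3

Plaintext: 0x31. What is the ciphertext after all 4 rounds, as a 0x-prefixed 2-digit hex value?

0x21

s_0 = plaintext = 0x31
s_1 = Round(s_0, k_0) = 0x77
s_2 = Round(s_1, k_1) = 0x65
s_3 = Round(s_2, k_2) = 0x39
s_4 = Round(s_3, k_3) = 0x21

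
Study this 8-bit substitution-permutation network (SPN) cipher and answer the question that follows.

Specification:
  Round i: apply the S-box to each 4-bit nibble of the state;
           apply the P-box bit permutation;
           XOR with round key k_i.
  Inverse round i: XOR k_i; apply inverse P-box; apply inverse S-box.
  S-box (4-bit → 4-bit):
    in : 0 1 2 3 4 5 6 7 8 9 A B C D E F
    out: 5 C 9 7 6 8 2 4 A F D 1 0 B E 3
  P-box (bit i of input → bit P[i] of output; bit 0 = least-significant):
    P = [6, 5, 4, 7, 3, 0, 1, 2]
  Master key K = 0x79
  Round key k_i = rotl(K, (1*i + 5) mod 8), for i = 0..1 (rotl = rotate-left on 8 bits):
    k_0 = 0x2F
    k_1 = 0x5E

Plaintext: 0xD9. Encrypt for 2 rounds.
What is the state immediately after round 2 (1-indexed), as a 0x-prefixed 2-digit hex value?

s_0 = plaintext = 0xD9
s_1 = Round(s_0, k_0) = 0xD2
s_2 = Round(s_1, k_1) = 0x93

0x93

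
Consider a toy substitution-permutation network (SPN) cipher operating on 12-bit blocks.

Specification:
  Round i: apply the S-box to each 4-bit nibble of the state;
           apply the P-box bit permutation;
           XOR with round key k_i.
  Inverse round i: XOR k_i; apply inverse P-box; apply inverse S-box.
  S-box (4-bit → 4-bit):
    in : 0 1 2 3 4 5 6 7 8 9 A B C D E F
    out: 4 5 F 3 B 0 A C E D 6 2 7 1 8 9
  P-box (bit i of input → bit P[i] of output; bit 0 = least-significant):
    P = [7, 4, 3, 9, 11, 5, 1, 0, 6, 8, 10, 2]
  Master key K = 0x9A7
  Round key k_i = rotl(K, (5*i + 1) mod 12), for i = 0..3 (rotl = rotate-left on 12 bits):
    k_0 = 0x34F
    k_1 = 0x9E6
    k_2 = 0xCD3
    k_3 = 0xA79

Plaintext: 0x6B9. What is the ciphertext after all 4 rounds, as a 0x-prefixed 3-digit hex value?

s_0 = plaintext = 0x6B9
s_1 = Round(s_0, k_0) = 0x0E3
s_2 = Round(s_1, k_1) = 0xD77
s_3 = Round(s_2, k_2) = 0xE98
s_4 = Round(s_3, k_3) = 0x066

0x066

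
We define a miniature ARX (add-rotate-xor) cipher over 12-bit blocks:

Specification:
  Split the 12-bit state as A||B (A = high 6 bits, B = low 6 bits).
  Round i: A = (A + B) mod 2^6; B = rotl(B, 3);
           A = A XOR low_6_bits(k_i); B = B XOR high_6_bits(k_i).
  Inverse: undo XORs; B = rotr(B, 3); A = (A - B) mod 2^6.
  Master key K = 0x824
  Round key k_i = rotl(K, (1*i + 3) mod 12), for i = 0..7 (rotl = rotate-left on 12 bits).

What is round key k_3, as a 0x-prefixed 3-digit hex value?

K = 0x824
k_0 = rotl(K, (1*0+3) mod 12) = rotl(K, 3) = 0x124
k_1 = rotl(K, (1*1+3) mod 12) = rotl(K, 4) = 0x248
k_2 = rotl(K, (1*2+3) mod 12) = rotl(K, 5) = 0x490
k_3 = rotl(K, (1*3+3) mod 12) = rotl(K, 6) = 0x920

0x920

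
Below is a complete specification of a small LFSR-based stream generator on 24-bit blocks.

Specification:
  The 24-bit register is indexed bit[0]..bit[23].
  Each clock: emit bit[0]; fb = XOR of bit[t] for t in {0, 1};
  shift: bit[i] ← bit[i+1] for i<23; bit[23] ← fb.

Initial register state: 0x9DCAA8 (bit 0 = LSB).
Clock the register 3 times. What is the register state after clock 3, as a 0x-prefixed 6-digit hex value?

0x93B955

reg_0 = 0x9DCAA8
clock 1: out=0, reg = 0x4EE554
clock 2: out=0, reg = 0x2772AA
clock 3: out=0, reg = 0x93B955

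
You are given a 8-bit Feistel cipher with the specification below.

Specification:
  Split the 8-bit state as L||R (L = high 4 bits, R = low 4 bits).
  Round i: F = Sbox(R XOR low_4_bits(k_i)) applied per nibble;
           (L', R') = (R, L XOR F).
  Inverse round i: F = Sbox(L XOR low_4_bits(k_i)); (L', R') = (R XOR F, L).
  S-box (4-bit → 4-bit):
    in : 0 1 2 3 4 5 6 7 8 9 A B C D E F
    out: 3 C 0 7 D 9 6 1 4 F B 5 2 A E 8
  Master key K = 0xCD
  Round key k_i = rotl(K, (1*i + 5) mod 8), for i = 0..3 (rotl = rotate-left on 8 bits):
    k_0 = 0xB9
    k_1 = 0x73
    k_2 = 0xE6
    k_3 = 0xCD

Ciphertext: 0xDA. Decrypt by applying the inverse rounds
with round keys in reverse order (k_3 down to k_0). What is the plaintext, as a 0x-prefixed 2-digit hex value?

s_0 = ciphertext = 0xDA
s_1 = InvRound(s_0, k_3) = 0x9D
s_2 = InvRound(s_1, k_2) = 0x59
s_3 = InvRound(s_2, k_1) = 0xF5
s_4 = InvRound(s_3, k_0) = 0x3F

0x3F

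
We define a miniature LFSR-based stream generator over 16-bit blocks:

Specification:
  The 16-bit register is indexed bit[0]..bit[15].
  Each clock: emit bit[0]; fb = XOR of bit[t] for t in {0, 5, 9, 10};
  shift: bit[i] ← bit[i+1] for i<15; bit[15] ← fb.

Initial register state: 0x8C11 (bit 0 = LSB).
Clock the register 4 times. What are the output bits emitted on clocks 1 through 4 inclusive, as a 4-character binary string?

reg_0 = 0x8C11
clock 1: out=1, reg = 0x4608
clock 2: out=0, reg = 0x2304
clock 3: out=0, reg = 0x9182
clock 4: out=0, reg = 0x48C1

1000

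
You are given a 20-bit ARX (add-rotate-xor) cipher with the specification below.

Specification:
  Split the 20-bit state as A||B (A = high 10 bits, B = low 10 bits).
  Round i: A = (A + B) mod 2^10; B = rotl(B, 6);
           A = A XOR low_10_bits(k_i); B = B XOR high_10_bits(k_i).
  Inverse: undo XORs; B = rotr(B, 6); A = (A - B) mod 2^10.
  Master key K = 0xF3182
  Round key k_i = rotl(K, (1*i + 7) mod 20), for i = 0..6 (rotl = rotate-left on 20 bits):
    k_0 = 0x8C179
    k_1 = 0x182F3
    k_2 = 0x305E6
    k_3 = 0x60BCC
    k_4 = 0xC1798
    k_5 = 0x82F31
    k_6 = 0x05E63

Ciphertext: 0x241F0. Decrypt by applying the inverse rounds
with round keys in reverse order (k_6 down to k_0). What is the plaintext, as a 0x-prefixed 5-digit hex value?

0xB6C48

s_0 = ciphertext = 0x241F0
s_1 = InvRound(s_0, k_6) = 0x1F277
s_2 = InvRound(s_1, k_5) = 0xE33C1
s_3 = InvRound(s_2, k_4) = 0xF4443
s_4 = InvRound(s_3, k_3) = 0x01817
s_5 = InvRound(s_4, k_2) = 0x1F563
s_6 = InvRound(s_5, k_1) = 0x96834
s_7 = InvRound(s_6, k_0) = 0xB6C48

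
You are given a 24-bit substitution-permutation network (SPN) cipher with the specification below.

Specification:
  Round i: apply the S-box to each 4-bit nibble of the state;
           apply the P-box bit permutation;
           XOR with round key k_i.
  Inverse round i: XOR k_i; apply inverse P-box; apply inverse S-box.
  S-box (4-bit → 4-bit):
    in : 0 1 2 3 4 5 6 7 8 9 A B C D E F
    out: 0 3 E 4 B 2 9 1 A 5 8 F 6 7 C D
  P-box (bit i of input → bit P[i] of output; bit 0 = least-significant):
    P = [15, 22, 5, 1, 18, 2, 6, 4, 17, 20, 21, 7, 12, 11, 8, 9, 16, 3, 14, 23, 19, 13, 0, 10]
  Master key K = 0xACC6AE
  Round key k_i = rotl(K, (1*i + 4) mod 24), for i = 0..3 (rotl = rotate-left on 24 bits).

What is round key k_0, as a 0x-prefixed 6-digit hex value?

K = 0xACC6AE
k_0 = rotl(K, (1*0+4) mod 24) = rotl(K, 4) = 0xCC6AEA

0xCC6AEA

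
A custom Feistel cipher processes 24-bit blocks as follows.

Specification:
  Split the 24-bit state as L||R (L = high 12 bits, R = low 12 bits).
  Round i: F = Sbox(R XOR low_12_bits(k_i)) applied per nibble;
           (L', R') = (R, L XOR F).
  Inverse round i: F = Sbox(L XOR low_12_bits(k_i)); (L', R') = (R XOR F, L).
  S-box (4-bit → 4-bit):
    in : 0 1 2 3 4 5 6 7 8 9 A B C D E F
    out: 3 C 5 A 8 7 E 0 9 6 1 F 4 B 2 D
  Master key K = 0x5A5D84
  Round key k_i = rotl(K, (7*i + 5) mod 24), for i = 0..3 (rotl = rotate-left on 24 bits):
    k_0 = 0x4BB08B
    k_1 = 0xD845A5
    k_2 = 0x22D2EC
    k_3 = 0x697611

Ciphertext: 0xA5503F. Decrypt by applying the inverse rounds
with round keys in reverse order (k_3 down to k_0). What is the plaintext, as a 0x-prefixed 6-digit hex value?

0xD3682A

s_0 = ciphertext = 0xA5503F
s_1 = InvRound(s_0, k_3) = 0x4B7A55
s_2 = InvRound(s_1, k_2) = 0x42A4B7
s_3 = InvRound(s_2, k_1) = 0x82A42A
s_4 = InvRound(s_3, k_0) = 0xD3682A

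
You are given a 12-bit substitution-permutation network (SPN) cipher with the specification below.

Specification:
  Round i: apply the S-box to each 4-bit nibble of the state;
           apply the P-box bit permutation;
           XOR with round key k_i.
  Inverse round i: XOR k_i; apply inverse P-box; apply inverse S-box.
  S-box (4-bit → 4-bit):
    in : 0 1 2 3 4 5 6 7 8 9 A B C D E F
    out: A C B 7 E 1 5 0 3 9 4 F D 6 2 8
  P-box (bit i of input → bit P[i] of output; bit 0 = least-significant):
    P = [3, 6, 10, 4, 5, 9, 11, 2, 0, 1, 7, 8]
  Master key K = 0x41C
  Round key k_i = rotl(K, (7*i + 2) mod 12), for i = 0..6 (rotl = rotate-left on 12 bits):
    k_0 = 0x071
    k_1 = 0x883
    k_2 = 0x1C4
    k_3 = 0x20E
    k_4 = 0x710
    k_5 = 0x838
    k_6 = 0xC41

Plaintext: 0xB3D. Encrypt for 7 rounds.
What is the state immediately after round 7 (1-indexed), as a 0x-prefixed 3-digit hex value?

s_0 = plaintext = 0xB3D
s_1 = Round(s_0, k_0) = 0xF92
s_2 = Round(s_1, k_1) = 0x9FF
s_3 = Round(s_2, k_2) = 0x0D1
s_4 = Round(s_3, k_3) = 0xD1C
s_5 = Round(s_4, k_4) = 0xB8E
s_6 = Round(s_5, k_5) = 0xBDB
s_7 = Round(s_6, k_6) = 0x39A

0x39A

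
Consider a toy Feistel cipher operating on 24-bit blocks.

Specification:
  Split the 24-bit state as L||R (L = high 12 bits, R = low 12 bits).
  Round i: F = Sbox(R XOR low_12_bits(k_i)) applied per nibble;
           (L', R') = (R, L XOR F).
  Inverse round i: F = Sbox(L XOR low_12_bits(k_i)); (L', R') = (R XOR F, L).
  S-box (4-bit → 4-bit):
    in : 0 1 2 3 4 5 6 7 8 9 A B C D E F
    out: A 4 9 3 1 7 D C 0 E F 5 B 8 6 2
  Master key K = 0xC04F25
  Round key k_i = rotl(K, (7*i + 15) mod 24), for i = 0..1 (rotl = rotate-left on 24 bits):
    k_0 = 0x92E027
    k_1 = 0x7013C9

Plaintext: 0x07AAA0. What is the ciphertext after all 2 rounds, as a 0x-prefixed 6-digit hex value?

s_0 = plaintext = 0x07AAA0
s_1 = Round(s_0, k_0) = 0xAA0F76
s_2 = Round(s_1, k_1) = 0xF761F2

0xF761F2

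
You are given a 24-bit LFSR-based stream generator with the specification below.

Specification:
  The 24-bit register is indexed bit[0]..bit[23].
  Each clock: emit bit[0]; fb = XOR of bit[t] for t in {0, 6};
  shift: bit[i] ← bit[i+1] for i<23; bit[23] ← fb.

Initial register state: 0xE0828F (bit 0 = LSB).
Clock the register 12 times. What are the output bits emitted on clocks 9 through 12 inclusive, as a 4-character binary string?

reg_0 = 0xE0828F
clock 1: out=1, reg = 0xF04147
clock 2: out=1, reg = 0x7820A3
clock 3: out=1, reg = 0xBC1051
clock 4: out=1, reg = 0x5E0828
clock 5: out=0, reg = 0x2F0414
clock 6: out=0, reg = 0x17820A
clock 7: out=0, reg = 0x0BC105
clock 8: out=1, reg = 0x85E082
clock 9: out=0, reg = 0x42F041
clock 10: out=1, reg = 0x217820
clock 11: out=0, reg = 0x10BC10
clock 12: out=0, reg = 0x085E08

0100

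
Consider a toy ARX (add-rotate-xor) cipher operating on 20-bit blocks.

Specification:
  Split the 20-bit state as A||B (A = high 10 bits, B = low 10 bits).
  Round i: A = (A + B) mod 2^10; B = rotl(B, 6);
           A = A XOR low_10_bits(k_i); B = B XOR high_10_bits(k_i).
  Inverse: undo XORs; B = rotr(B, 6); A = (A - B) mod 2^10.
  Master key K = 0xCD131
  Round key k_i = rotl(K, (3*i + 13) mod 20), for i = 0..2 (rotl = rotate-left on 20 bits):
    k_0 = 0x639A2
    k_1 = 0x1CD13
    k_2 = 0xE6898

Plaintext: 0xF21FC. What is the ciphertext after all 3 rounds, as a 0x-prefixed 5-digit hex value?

0xD991B

s_0 = plaintext = 0xF21FC
s_1 = Round(s_0, k_0) = 0x19A91
s_2 = Round(s_1, k_1) = 0xF901A
s_3 = Round(s_2, k_2) = 0xD991B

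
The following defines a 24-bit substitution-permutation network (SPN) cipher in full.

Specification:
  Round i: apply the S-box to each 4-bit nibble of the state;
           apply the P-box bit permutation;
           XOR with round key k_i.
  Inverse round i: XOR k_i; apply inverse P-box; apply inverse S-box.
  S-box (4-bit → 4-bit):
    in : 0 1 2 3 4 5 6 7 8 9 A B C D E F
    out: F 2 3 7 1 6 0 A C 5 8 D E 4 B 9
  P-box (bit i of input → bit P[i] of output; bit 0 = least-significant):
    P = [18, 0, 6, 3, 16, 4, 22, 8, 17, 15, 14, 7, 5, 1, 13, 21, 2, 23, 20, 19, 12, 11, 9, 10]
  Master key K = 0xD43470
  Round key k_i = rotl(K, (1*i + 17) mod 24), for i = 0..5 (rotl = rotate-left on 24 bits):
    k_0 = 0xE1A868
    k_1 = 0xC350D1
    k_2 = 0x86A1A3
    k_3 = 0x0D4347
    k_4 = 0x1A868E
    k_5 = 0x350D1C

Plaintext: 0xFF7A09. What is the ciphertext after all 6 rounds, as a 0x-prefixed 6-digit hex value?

0x5B467C

s_0 = plaintext = 0xFF7A09
s_1 = Round(s_0, k_0) = 0x8CBDBE
s_2 = Round(s_1, k_1) = 0x3E37F8
s_3 = Round(s_2, k_2) = 0x0F1A4D
s_4 = Round(s_3, k_3) = 0x045D81
s_5 = Round(s_4, k_4) = 0x5AF989
s_6 = Round(s_5, k_5) = 0x5B467C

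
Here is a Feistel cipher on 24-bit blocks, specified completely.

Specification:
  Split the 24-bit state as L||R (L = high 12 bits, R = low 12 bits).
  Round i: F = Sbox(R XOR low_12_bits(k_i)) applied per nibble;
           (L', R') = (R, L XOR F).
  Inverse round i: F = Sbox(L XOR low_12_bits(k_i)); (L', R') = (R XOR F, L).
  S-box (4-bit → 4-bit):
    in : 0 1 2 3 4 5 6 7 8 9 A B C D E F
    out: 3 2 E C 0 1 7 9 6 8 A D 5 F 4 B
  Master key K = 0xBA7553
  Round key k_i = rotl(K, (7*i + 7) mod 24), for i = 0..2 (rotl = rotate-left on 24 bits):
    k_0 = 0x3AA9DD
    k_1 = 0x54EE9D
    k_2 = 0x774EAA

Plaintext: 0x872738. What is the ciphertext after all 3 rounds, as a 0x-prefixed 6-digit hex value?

s_0 = plaintext = 0x872738
s_1 = Round(s_0, k_0) = 0x738C33
s_2 = Round(s_1, k_1) = 0xC3399C
s_3 = Round(s_2, k_2) = 0x99C5F4

0x99C5F4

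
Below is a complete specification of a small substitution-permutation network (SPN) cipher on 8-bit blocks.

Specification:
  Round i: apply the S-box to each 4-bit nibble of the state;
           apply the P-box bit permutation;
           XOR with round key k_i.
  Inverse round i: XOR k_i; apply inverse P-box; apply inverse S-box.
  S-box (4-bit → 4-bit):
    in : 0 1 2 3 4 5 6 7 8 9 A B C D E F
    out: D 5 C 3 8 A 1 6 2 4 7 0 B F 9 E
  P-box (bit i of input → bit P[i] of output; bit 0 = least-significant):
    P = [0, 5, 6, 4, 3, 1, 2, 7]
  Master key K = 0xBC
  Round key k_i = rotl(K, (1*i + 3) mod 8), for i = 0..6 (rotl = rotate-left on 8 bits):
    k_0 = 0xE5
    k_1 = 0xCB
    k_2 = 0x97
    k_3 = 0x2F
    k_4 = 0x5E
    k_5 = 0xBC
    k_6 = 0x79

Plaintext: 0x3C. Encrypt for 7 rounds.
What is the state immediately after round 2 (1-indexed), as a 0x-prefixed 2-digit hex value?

0x54

s_0 = plaintext = 0x3C
s_1 = Round(s_0, k_0) = 0xDE
s_2 = Round(s_1, k_1) = 0x54
s_3 = Round(s_2, k_2) = 0x05
s_4 = Round(s_3, k_3) = 0x93
s_5 = Round(s_4, k_4) = 0x7B
s_6 = Round(s_5, k_5) = 0xBA
s_7 = Round(s_6, k_6) = 0x18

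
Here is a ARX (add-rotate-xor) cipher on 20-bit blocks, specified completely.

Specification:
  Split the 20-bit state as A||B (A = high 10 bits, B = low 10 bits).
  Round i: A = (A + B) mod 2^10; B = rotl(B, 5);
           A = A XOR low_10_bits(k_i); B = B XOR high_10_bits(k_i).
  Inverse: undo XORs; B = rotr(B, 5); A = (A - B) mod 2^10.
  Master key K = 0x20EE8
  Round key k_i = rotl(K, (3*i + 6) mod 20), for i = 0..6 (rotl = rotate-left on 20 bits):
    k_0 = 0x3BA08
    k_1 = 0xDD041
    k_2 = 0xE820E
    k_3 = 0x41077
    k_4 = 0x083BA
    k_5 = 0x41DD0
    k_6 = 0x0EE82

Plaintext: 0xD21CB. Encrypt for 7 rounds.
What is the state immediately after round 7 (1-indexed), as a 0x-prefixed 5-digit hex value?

0x11CC0

s_0 = plaintext = 0xD21CB
s_1 = Round(s_0, k_0) = 0xC6D80
s_2 = Round(s_1, k_1) = 0x36B78
s_3 = Round(s_2, k_2) = 0x970BB
s_4 = Round(s_3, k_3) = 0xD8261
s_5 = Round(s_4, k_4) = 0x9EC13
s_6 = Round(s_5, k_5) = 0xD7B67
s_7 = Round(s_6, k_6) = 0x11CC0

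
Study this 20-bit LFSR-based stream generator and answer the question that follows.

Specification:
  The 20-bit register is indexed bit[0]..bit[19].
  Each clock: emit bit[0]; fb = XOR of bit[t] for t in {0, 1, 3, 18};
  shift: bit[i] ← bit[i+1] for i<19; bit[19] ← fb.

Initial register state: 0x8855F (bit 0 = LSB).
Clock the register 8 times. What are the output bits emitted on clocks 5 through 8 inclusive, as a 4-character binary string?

1010

reg_0 = 0x8855F
clock 1: out=1, reg = 0xC42AF
clock 2: out=1, reg = 0x62157
clock 3: out=1, reg = 0xB10AB
clock 4: out=1, reg = 0xD8855
clock 5: out=1, reg = 0x6C42A
clock 6: out=0, reg = 0xB6215
clock 7: out=1, reg = 0xDB10A
clock 8: out=0, reg = 0xED885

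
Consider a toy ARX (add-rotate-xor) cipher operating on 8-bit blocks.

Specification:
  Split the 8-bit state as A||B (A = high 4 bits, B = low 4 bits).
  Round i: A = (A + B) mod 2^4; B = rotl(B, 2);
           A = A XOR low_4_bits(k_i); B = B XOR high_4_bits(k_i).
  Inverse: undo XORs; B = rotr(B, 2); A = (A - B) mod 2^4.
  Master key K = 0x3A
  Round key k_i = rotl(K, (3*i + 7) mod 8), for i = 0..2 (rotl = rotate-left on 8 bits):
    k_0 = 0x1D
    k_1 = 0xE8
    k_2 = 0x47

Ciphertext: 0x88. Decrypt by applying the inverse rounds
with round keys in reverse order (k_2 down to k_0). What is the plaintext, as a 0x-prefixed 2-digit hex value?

s_0 = ciphertext = 0x88
s_1 = InvRound(s_0, k_2) = 0xC3
s_2 = InvRound(s_1, k_1) = 0xD7
s_3 = InvRound(s_2, k_0) = 0x79

0x79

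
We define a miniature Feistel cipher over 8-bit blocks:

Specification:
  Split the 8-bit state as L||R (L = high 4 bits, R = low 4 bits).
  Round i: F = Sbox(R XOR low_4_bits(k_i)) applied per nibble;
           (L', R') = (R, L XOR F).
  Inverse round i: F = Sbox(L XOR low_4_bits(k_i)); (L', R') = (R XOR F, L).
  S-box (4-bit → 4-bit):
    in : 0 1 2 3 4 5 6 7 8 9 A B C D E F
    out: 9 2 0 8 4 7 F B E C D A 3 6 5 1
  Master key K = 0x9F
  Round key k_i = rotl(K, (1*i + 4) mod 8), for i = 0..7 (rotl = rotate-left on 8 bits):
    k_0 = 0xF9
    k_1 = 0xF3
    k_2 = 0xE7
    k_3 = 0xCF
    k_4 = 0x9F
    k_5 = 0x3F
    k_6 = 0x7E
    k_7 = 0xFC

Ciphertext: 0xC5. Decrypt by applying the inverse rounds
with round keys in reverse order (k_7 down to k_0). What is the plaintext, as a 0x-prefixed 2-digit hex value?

0x0C

s_0 = ciphertext = 0xC5
s_1 = InvRound(s_0, k_7) = 0xCC
s_2 = InvRound(s_1, k_6) = 0xCC
s_3 = InvRound(s_2, k_5) = 0x4C
s_4 = InvRound(s_3, k_4) = 0x64
s_5 = InvRound(s_4, k_3) = 0x86
s_6 = InvRound(s_5, k_2) = 0x78
s_7 = InvRound(s_6, k_1) = 0xC7
s_8 = InvRound(s_7, k_0) = 0x0C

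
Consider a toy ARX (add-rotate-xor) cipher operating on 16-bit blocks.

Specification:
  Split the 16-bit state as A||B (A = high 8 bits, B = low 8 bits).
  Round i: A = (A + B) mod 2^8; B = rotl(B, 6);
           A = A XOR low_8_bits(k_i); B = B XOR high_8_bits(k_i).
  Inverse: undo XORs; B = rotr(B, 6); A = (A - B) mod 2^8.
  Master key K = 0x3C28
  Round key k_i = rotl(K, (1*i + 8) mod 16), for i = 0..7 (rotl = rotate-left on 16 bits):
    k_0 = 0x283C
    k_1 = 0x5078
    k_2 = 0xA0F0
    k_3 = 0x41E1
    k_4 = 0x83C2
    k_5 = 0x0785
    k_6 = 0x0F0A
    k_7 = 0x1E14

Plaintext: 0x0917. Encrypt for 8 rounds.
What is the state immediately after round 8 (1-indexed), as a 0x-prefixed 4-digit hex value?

s_0 = plaintext = 0x0917
s_1 = Round(s_0, k_0) = 0x1CED
s_2 = Round(s_1, k_1) = 0x712B
s_3 = Round(s_2, k_2) = 0x6C6A
s_4 = Round(s_3, k_3) = 0x37DB
s_5 = Round(s_4, k_4) = 0xD075
s_6 = Round(s_5, k_5) = 0xC05A
s_7 = Round(s_6, k_6) = 0x1099
s_8 = Round(s_7, k_7) = 0xBD78

0xBD78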